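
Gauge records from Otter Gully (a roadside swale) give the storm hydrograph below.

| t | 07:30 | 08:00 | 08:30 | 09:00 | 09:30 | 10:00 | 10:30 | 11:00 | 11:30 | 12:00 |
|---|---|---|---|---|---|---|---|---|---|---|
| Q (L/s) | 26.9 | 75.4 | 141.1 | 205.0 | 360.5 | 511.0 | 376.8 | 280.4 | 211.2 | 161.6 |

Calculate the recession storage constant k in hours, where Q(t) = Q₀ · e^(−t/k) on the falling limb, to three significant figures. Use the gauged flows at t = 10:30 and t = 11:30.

On the falling limb, Q drops from 376.8 to 211.2 L/s between t = 10:30 and t = 11:30 (Δt = 1 h).
k = −Δt / ln(Q₂/Q₁) = −1 / ln(211.2/376.8) = 1.73 h.

k ≈ 1.73 h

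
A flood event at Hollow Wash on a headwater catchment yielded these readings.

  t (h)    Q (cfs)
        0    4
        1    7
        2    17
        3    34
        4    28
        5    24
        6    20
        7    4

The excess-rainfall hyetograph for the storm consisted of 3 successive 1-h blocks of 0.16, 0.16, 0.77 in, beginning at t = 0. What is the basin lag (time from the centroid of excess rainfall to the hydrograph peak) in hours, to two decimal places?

Centroid of excess rainfall: t_c = Σ P_i·t̄_i / ΣP_i = 2.0596 h (block centres at 0.5, 1.5, 2.5 h).
Hydrograph peak occurs at t = 3 h, so basin lag t_L = 3 − 2.0596 = 0.94 h.

t_L ≈ 0.94 h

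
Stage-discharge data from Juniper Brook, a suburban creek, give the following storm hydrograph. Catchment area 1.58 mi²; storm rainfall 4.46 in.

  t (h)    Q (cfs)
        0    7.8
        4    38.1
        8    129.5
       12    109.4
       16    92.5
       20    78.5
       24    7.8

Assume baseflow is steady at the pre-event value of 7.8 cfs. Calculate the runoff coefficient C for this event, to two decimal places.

ΣQ_DR = 409.0 cfs; V = ΣQ_DR·Δt = 5.890 × 10^6 ft³.
Runoff depth d = V / A = 1.605 in.
C = d / P = 1.605 / 4.46 = 0.36.

C ≈ 0.36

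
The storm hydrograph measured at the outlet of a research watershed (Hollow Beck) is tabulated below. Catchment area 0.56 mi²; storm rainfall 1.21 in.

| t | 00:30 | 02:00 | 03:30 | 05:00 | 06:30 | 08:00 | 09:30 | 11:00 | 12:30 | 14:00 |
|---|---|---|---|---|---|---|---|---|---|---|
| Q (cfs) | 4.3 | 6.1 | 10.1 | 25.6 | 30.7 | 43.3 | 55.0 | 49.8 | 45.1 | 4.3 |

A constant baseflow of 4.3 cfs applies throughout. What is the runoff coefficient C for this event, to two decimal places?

C ≈ 0.79

ΣQ_DR = 231.3 cfs; V = ΣQ_DR·Δt = 1.249 × 10^6 ft³.
Runoff depth d = V / A = 0.9601 in.
C = d / P = 0.9601 / 1.21 = 0.79.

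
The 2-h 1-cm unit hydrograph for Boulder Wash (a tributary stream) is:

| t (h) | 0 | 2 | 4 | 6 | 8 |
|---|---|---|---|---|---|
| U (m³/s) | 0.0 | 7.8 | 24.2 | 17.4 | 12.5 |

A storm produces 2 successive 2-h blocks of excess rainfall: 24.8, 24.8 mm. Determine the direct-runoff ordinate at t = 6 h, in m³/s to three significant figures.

By discrete convolution, Q_j = Σ (P_i / 10 mm) · U_{j−i}.
At t = 6 h (j=3): Q = (24.8/10)·17.4 + (24.8/10)·24.2 = 103 m³/s.

Q ≈ 103 m³/s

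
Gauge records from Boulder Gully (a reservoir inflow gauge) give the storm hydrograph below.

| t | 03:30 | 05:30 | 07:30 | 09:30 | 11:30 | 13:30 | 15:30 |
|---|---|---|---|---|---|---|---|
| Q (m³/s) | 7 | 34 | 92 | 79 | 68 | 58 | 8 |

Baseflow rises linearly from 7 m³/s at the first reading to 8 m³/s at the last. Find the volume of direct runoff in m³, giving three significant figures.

Direct-runoff ordinates (Q − Q_b): 0.00, 26.83, 84.67, 71.50, 60.33, 50.17, 0.00 m³/s.
ΣQ_DR = 293.5 m³/s.
With Δt = 2 h = 7200 s, V = ΣQ_DR · Δt = 293.5 × 7200 = 2.11 × 10^6 m³.

V ≈ 2.11 × 10^6 m³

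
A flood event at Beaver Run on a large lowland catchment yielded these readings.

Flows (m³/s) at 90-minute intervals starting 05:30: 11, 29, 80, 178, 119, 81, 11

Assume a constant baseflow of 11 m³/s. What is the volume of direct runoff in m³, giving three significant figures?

Direct-runoff ordinates (Q − Q_b): 0.0, 18.0, 69.0, 167.0, 108.0, 70.0, 0.0 m³/s.
ΣQ_DR = 432.0 m³/s.
With Δt = 1.5 h = 5400 s, V = ΣQ_DR · Δt = 432.0 × 5400 = 2.33 × 10^6 m³.

V ≈ 2.33 × 10^6 m³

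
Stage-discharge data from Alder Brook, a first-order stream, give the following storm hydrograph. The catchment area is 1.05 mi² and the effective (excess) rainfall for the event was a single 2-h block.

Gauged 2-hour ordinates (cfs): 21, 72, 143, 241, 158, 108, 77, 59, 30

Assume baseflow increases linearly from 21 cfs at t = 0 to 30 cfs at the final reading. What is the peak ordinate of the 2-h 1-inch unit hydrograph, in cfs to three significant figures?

U_p ≈ 108 cfs

Direct runoff: 0.00, 49.88, 119.75, 216.62, 132.50, 81.38, 49.25, 30.12, 0.00 cfs; ΣQ_DR = 679.5 cfs, peak = 216.62 cfs.
Runoff depth d = ΣQ_DR·Δt / A = 679.5 × 7200 / (1.05 mi²) = 2.006 in.
The 1-inch UH is the DRH scaled by (1 in)/d, so U_p = 216.62 × 1/2.006 = 108 cfs.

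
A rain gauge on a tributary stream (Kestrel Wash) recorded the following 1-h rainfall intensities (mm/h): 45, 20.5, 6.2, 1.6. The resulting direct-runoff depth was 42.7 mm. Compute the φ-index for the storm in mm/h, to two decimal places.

Only the 2 blocks with intensity above φ contribute runoff: 45, 20.5 mm/h.
Σ(I−φ)·Δt = d  ⇒  (45+20.5 − 2φ)·1 = 42.7
φ = (65.50 − 42.7/1) / 2 = 11.40 mm/h.

φ ≈ 11.40 mm/h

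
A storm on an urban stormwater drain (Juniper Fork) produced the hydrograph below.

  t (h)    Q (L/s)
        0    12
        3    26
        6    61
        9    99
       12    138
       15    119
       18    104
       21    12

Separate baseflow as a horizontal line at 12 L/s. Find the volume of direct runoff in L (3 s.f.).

V ≈ 5.13 × 10^6 L

Direct-runoff ordinates (Q − Q_b): 0.0, 14.0, 49.0, 87.0, 126.0, 107.0, 92.0, 0.0 L/s.
ΣQ_DR = 475.0 L/s.
With Δt = 3 h = 10800 s, V = ΣQ_DR · Δt = 475.0 × 10800 = 5.13 × 10^6 L.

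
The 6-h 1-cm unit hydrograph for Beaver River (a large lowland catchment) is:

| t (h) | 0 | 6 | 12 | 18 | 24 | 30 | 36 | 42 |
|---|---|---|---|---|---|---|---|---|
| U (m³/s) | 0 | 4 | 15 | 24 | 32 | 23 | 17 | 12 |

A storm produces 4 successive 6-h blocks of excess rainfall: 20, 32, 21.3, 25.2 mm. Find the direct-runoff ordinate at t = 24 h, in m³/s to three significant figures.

By discrete convolution, Q_j = Σ (P_i / 10 mm) · U_{j−i}.
At t = 24 h (j=4): Q = (20/10)·32 + (32/10)·24 + (21.3/10)·15 + (25.2/10)·4 = 183 m³/s.

Q ≈ 183 m³/s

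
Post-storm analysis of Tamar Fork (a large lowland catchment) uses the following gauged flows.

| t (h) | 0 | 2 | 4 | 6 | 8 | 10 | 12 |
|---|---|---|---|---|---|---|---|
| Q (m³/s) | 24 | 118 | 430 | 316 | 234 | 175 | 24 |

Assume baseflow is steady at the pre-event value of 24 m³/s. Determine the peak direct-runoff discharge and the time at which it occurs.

Q_p = 406.0 m³/s at t = 4 h

Subtracting baseflow gives direct-runoff ordinates: 0.0, 94.0, 406.0, 292.0, 210.0, 151.0, 0.0 m³/s.
The maximum is 406.0 m³/s, occurring at the reading for t = 4 h.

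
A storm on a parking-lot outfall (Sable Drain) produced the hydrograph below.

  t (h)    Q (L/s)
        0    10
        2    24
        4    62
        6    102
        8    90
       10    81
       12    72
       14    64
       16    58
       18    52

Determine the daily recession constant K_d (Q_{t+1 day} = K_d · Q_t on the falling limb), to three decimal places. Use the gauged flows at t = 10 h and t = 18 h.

K_d ≈ 0.265

Between t = 10 h and t = 18 h the flow falls from 81 to 52 L/s over 4×2 h = 8 h.
Per-interval ratio K = (52/81)^(1/4) = 0.8951; K_d = K^(24/2) = 0.265.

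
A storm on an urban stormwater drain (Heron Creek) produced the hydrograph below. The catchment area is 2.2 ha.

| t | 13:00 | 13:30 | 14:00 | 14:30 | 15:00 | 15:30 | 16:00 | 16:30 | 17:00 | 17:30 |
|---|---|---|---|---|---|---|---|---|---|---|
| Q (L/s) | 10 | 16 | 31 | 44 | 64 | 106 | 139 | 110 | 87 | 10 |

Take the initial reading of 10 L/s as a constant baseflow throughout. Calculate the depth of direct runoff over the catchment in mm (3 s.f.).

d ≈ 42.3 mm

Direct runoff: 0.0, 6.0, 21.0, 34.0, 54.0, 96.0, 129.0, 100.0, 77.0, 0.0 L/s; ΣQ_DR = 517.0 L/s.
V = ΣQ_DR · Δt = 517.0 × 1800 s = 9.306 × 10^5 L.
Over A = 2.2 ha, depth = V / A = 42.3 mm.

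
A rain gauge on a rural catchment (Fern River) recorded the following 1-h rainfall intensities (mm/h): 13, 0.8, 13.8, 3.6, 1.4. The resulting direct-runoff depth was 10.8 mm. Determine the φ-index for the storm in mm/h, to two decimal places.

Only the 2 blocks with intensity above φ contribute runoff: 13, 13.8 mm/h.
Σ(I−φ)·Δt = d  ⇒  (13+13.8 − 2φ)·1 = 10.8
φ = (26.80 − 10.8/1) / 2 = 8.00 mm/h.

φ ≈ 8.00 mm/h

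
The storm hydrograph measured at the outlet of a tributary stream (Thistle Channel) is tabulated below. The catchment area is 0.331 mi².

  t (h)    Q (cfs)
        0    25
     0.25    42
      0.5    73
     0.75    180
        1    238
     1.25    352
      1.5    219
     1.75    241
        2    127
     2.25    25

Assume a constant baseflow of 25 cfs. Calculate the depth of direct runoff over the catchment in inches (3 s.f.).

d ≈ 1.49 in

Direct runoff: 0.0, 17.0, 48.0, 155.0, 213.0, 327.0, 194.0, 216.0, 102.0, 0.0 cfs; ΣQ_DR = 1272 cfs.
V = ΣQ_DR · Δt = 1272 × 900 s = 1.145 × 10^6 ft³.
Over A = 0.331 mi², depth = V / A = 1.49 in.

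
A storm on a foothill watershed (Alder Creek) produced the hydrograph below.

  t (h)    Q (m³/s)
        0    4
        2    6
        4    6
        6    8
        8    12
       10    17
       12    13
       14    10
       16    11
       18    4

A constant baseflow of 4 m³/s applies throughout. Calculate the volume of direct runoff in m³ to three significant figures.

Direct-runoff ordinates (Q − Q_b): 0.0, 2.0, 2.0, 4.0, 8.0, 13.0, 9.0, 6.0, 7.0, 0.0 m³/s.
ΣQ_DR = 51.00 m³/s.
With Δt = 2 h = 7200 s, V = ΣQ_DR · Δt = 51.00 × 7200 = 3.67 × 10^5 m³.

V ≈ 3.67 × 10^5 m³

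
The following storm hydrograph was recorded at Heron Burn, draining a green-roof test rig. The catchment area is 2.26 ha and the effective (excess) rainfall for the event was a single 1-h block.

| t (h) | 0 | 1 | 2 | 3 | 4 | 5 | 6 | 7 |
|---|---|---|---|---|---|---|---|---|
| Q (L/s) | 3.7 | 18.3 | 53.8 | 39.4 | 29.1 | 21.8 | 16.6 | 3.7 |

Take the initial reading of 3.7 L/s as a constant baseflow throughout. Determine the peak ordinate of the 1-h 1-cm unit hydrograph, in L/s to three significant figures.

U_p ≈ 20.1 L/s

Direct runoff: 0.0, 14.6, 50.1, 35.7, 25.4, 18.1, 12.9, 0.0 L/s; ΣQ_DR = 156.8 L/s, peak = 50.1 L/s.
Runoff depth d = ΣQ_DR·Δt / A = 156.8 × 3600 / (2.26 ha) = 24.98 mm.
The 1-cm UH is the DRH scaled by (10 mm)/d, so U_p = 50.1 × 10/24.98 = 20.1 L/s.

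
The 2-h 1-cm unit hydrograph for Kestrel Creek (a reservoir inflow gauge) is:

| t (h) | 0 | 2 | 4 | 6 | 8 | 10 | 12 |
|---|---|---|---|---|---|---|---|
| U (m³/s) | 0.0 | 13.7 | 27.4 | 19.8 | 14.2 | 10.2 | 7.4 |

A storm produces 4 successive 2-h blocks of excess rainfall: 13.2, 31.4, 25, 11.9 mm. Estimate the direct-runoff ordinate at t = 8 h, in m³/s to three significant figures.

By discrete convolution, Q_j = Σ (P_i / 10 mm) · U_{j−i}.
At t = 8 h (j=4): Q = (13.2/10)·14.2 + (31.4/10)·19.8 + (25/10)·27.4 + (11.9/10)·13.7 = 166 m³/s.

Q ≈ 166 m³/s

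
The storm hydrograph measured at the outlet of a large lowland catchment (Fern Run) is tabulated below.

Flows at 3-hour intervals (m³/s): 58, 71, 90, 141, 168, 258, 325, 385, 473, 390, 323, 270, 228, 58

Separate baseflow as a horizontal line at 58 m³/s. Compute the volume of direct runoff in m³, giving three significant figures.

Direct-runoff ordinates (Q − Q_b): 0.0, 13.0, 32.0, 83.0, 110.0, 200.0, 267.0, 327.0, 415.0, 332.0, 265.0, 212.0, 170.0, 0.0 m³/s.
ΣQ_DR = 2426 m³/s.
With Δt = 3 h = 10800 s, V = ΣQ_DR · Δt = 2426 × 10800 = 2.62 × 10^7 m³.

V ≈ 2.62 × 10^7 m³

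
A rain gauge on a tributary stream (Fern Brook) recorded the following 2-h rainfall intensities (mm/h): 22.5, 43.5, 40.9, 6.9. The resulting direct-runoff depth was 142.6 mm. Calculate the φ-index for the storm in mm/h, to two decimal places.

Only the 3 blocks with intensity above φ contribute runoff: 22.5, 43.5, 40.9 mm/h.
Σ(I−φ)·Δt = d  ⇒  (22.5+43.5+40.9 − 3φ)·2 = 142.6
φ = (106.9 − 142.6/2) / 3 = 11.87 mm/h.

φ ≈ 11.87 mm/h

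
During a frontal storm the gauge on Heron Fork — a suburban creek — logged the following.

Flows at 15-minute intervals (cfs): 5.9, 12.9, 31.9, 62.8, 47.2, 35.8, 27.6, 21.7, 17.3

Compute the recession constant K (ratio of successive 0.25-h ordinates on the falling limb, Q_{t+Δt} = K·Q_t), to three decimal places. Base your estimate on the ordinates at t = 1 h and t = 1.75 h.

K ≈ 0.772

Using the recession-limb readings at t = 1 h and t = 1.75 h: Q falls from 47.2 to 21.7 cfs over 3 intervals.
K = (Q₂/Q₁)^(1/3) = (21.7/47.2)^(1/3) = 0.772.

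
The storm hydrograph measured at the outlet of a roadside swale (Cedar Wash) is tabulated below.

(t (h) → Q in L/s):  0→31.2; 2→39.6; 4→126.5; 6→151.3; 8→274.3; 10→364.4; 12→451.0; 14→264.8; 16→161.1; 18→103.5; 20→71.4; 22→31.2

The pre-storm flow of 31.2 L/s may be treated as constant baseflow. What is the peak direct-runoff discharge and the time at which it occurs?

Q_p = 419.8 L/s at t = 12 h

Subtracting baseflow gives direct-runoff ordinates: 0.0, 8.4, 95.3, 120.1, 243.1, 333.2, 419.8, 233.6, 129.9, 72.3, 40.2, 0.0 L/s.
The maximum is 419.8 L/s, occurring at the reading for t = 12 h.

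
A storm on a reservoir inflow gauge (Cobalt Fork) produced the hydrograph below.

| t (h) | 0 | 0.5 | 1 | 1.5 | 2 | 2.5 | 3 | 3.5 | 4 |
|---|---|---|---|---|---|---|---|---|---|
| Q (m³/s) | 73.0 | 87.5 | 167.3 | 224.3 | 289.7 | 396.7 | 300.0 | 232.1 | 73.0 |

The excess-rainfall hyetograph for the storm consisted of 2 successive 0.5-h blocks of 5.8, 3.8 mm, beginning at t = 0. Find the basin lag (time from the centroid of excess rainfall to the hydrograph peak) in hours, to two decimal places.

t_L ≈ 2.05 h

Centroid of excess rainfall: t_c = Σ P_i·t̄_i / ΣP_i = 0.4479 h (block centres at 0.25, 0.75 h).
Hydrograph peak occurs at t = 2.5 h, so basin lag t_L = 2.5 − 0.4479 = 2.05 h.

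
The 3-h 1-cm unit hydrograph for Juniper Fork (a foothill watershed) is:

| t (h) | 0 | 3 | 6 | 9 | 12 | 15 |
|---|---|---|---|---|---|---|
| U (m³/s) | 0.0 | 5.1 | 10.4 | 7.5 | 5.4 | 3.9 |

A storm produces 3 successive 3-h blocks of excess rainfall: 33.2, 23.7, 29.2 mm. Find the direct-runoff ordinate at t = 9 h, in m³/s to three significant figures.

Q ≈ 64.4 m³/s

By discrete convolution, Q_j = Σ (P_i / 10 mm) · U_{j−i}.
At t = 9 h (j=3): Q = (33.2/10)·7.5 + (23.7/10)·10.4 + (29.2/10)·5.1 = 64.4 m³/s.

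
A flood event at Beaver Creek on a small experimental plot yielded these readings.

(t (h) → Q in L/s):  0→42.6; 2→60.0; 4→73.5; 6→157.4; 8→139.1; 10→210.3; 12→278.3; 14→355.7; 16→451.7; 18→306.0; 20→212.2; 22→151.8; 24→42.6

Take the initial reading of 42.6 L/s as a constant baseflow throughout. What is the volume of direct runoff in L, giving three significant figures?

V ≈ 1.39 × 10^7 L

Direct-runoff ordinates (Q − Q_b): 0.0, 17.4, 30.9, 114.8, 96.5, 167.7, 235.7, 313.1, 409.1, 263.4, 169.6, 109.2, 0.0 L/s.
ΣQ_DR = 1927 L/s.
With Δt = 2 h = 7200 s, V = ΣQ_DR · Δt = 1927 × 7200 = 1.39 × 10^7 L.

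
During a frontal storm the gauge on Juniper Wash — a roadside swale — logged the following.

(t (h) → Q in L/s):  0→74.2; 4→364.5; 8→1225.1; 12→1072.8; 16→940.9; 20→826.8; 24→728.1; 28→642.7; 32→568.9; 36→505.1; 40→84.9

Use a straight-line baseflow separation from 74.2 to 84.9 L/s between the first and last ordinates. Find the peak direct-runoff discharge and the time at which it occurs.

Q_p = 1148.76 L/s at t = 8 h

Subtracting baseflow gives direct-runoff ordinates: 0.00, 289.23, 1148.76, 995.39, 862.42, 747.25, 647.48, 561.01, 486.14, 421.27, 0.00 L/s.
The maximum is 1148.76 L/s, occurring at the reading for t = 8 h.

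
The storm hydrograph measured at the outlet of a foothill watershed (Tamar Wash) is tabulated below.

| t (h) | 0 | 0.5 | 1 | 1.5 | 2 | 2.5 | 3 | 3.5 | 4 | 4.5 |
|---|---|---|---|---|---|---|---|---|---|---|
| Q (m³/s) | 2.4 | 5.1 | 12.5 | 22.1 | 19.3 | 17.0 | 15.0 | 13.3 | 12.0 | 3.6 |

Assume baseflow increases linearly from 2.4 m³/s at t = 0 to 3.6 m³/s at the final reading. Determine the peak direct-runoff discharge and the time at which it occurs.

Q_p = 19.30 m³/s at t = 1.5 h

Subtracting baseflow gives direct-runoff ordinates: 0.00, 2.57, 9.83, 19.30, 16.37, 13.93, 11.80, 9.97, 8.53, 0.00 m³/s.
The maximum is 19.30 m³/s, occurring at the reading for t = 1.5 h.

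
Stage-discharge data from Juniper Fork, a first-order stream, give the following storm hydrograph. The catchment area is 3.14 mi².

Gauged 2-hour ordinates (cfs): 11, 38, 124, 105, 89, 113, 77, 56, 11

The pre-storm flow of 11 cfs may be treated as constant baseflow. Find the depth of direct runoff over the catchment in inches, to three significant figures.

Direct runoff: 0.0, 27.0, 113.0, 94.0, 78.0, 102.0, 66.0, 45.0, 0.0 cfs; ΣQ_DR = 525.0 cfs.
V = ΣQ_DR · Δt = 525.0 × 7200 s = 3.780 × 10^6 ft³.
Over A = 3.14 mi², depth = V / A = 0.518 in.

d ≈ 0.518 in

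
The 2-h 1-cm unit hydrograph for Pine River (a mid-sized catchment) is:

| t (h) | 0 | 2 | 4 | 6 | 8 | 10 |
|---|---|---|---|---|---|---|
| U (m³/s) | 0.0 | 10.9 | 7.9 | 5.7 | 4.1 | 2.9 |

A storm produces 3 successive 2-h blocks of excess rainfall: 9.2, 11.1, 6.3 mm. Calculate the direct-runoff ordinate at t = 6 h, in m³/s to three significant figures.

By discrete convolution, Q_j = Σ (P_i / 10 mm) · U_{j−i}.
At t = 6 h (j=3): Q = (9.2/10)·5.7 + (11.1/10)·7.9 + (6.3/10)·10.9 = 20.9 m³/s.

Q ≈ 20.9 m³/s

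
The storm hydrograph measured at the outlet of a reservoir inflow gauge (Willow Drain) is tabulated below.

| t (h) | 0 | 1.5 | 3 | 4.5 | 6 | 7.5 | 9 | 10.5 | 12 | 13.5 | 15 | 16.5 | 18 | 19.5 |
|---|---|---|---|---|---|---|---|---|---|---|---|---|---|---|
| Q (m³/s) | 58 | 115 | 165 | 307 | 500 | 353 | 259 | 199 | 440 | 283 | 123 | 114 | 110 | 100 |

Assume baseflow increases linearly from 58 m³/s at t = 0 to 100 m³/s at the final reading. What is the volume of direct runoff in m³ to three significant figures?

V ≈ 1.09 × 10^7 m³

Direct-runoff ordinates (Q − Q_b): 0.00, 53.77, 100.54, 239.31, 429.08, 278.85, 181.62, 118.38, 356.15, 195.92, 32.69, 20.46, 13.23, 0.00 m³/s.
ΣQ_DR = 2020 m³/s.
With Δt = 1.5 h = 5400 s, V = ΣQ_DR · Δt = 2020 × 5400 = 1.09 × 10^7 m³.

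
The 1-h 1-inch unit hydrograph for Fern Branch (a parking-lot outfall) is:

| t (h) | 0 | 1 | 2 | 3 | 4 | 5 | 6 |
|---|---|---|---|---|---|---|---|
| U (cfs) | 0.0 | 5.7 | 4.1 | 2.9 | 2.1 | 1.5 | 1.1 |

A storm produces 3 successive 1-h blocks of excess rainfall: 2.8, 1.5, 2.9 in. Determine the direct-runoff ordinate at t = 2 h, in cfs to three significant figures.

By discrete convolution, Q_j = Σ (P_i / 1 in) · U_{j−i}.
At t = 2 h (j=2): Q = (2.8/1)·4.1 + (1.5/1)·5.7 + (2.9/1)·0.0 = 20.0 cfs.

Q ≈ 20.0 cfs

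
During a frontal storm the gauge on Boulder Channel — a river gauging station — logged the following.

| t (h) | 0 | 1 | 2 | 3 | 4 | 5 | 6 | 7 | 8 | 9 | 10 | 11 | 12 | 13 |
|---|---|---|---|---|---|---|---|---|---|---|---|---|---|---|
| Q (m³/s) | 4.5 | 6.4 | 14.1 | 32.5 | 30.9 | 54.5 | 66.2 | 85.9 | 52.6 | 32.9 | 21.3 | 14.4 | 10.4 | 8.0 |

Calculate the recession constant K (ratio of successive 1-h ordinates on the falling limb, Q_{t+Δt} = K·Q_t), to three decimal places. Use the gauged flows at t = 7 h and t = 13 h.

Using the recession-limb readings at t = 7 h and t = 13 h: Q falls from 85.9 to 8.0 m³/s over 6 intervals.
K = (Q₂/Q₁)^(1/6) = (8.0/85.9)^(1/6) = 0.673.

K ≈ 0.673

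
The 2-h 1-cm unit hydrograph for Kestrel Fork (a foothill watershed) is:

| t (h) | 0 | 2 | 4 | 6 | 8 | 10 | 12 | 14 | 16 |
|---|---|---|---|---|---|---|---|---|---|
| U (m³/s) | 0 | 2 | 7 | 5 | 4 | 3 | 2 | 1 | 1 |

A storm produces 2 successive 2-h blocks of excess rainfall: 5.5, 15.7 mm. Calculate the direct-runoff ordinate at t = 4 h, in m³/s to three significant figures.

Q ≈ 6.99 m³/s

By discrete convolution, Q_j = Σ (P_i / 10 mm) · U_{j−i}.
At t = 4 h (j=2): Q = (5.5/10)·7 + (15.7/10)·2 = 6.99 m³/s.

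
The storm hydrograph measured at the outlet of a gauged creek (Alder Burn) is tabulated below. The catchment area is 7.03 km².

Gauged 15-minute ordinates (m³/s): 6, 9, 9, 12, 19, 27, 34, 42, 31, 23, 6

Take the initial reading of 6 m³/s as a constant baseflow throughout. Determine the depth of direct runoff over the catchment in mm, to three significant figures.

d ≈ 19.5 mm

Direct runoff: 0.0, 3.0, 3.0, 6.0, 13.0, 21.0, 28.0, 36.0, 25.0, 17.0, 0.0 m³/s; ΣQ_DR = 152.0 m³/s.
V = ΣQ_DR · Δt = 152.0 × 900 s = 1.368 × 10^5 m³.
Over A = 7.03 km², depth = V / A = 19.5 mm.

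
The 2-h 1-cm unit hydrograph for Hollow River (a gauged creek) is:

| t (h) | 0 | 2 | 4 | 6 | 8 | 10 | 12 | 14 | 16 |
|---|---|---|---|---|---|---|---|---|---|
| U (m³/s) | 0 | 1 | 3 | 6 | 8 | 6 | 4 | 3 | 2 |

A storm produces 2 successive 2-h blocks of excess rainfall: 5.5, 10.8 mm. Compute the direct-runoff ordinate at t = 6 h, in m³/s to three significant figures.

By discrete convolution, Q_j = Σ (P_i / 10 mm) · U_{j−i}.
At t = 6 h (j=3): Q = (5.5/10)·6 + (10.8/10)·3 = 6.54 m³/s.

Q ≈ 6.54 m³/s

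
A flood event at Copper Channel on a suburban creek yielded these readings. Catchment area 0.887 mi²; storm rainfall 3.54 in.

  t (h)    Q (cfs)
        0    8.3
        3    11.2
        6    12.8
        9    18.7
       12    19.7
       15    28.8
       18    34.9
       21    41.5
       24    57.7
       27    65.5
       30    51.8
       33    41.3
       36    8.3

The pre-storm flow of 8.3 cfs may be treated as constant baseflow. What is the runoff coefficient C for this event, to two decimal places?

ΣQ_DR = 292.6 cfs; V = ΣQ_DR·Δt = 3.160 × 10^6 ft³.
Runoff depth d = V / A = 1.534 in.
C = d / P = 1.534 / 3.54 = 0.43.

C ≈ 0.43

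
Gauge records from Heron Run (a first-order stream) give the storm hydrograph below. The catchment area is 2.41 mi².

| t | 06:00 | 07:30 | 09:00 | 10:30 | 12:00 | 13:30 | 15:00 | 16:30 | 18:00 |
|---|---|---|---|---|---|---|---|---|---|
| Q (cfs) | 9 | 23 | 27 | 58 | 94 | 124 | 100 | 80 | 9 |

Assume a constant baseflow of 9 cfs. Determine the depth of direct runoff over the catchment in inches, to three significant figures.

d ≈ 0.427 in

Direct runoff: 0.0, 14.0, 18.0, 49.0, 85.0, 115.0, 91.0, 71.0, 0.0 cfs; ΣQ_DR = 443.0 cfs.
V = ΣQ_DR · Δt = 443.0 × 5400 s = 2.392 × 10^6 ft³.
Over A = 2.41 mi², depth = V / A = 0.427 in.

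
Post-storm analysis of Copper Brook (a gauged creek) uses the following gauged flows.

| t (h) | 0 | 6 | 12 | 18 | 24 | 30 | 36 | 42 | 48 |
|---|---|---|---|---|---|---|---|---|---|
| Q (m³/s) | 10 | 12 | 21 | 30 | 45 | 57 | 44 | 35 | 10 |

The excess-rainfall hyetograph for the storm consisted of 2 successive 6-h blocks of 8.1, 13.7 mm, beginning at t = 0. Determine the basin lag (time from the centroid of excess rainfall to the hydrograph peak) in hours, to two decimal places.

Centroid of excess rainfall: t_c = Σ P_i·t̄_i / ΣP_i = 6.7706 h (block centres at 3, 9 h).
Hydrograph peak occurs at t = 30 h, so basin lag t_L = 30 − 6.7706 = 23.23 h.

t_L ≈ 23.23 h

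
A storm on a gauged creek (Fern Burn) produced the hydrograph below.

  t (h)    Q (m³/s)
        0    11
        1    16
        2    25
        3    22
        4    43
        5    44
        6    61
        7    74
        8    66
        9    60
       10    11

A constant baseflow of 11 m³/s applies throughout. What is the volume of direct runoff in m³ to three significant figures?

V ≈ 1.12 × 10^6 m³

Direct-runoff ordinates (Q − Q_b): 0.0, 5.0, 14.0, 11.0, 32.0, 33.0, 50.0, 63.0, 55.0, 49.0, 0.0 m³/s.
ΣQ_DR = 312.0 m³/s.
With Δt = 1 h = 3600 s, V = ΣQ_DR · Δt = 312.0 × 3600 = 1.12 × 10^6 m³.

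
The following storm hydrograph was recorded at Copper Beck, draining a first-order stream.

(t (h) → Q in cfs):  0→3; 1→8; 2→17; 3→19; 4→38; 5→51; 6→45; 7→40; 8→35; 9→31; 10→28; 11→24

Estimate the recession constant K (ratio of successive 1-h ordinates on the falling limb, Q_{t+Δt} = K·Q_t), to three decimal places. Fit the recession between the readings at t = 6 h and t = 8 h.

Using the recession-limb readings at t = 6 h and t = 8 h: Q falls from 45 to 35 cfs over 2 intervals.
K = (Q₂/Q₁)^(1/2) = (35/45)^(1/2) = 0.882.

K ≈ 0.882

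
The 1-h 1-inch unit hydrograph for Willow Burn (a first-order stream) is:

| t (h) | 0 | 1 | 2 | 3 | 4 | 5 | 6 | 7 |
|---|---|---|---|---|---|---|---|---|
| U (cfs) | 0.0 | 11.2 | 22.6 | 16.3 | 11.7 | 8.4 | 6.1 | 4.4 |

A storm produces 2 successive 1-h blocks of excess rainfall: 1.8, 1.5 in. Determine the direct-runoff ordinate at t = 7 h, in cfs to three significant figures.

By discrete convolution, Q_j = Σ (P_i / 1 in) · U_{j−i}.
At t = 7 h (j=7): Q = (1.8/1)·4.4 + (1.5/1)·6.1 = 17.1 cfs.

Q ≈ 17.1 cfs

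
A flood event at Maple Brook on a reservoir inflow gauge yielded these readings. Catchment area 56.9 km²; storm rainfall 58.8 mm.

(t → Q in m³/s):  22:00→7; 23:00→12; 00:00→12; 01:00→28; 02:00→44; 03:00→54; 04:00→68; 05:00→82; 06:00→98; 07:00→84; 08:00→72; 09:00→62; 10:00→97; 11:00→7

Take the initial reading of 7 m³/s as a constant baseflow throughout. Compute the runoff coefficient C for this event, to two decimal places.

C ≈ 0.68

ΣQ_DR = 629.0 m³/s; V = ΣQ_DR·Δt = 2.264 × 10^6 m³.
Runoff depth d = V / A = 39.80 mm.
C = d / P = 39.80 / 58.8 = 0.68.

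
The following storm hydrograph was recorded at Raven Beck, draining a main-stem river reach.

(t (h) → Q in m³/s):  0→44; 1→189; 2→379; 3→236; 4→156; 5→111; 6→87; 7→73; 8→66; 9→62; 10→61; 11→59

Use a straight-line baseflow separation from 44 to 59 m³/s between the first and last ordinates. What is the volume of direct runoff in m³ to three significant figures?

Direct-runoff ordinates (Q − Q_b): 0.00, 143.64, 332.27, 187.91, 106.55, 60.18, 34.82, 19.45, 11.09, 5.73, 3.36, 0.00 m³/s.
ΣQ_DR = 905.0 m³/s.
With Δt = 1 h = 3600 s, V = ΣQ_DR · Δt = 905.0 × 3600 = 3.26 × 10^6 m³.

V ≈ 3.26 × 10^6 m³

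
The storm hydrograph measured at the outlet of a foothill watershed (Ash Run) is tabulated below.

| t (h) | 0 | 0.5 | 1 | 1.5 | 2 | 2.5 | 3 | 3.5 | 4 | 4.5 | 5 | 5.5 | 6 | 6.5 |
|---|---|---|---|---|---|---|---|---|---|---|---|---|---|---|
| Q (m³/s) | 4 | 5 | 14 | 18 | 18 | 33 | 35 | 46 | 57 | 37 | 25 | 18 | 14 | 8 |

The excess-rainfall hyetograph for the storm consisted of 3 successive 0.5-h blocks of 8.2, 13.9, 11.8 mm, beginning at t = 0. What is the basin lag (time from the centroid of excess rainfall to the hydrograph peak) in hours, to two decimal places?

t_L ≈ 3.20 h

Centroid of excess rainfall: t_c = Σ P_i·t̄_i / ΣP_i = 0.8031 h (block centres at 0.25, 0.75, 1.25 h).
Hydrograph peak occurs at t = 4 h, so basin lag t_L = 4 − 0.8031 = 3.20 h.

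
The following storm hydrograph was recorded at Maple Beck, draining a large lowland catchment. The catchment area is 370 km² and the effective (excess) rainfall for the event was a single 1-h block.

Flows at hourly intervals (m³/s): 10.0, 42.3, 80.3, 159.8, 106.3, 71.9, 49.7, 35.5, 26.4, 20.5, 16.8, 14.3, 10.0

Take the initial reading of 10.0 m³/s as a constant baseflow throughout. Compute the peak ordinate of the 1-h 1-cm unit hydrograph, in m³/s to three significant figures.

U_p ≈ 300 m³/s

Direct runoff: 0.0, 32.3, 70.3, 149.8, 96.3, 61.9, 39.7, 25.5, 16.4, 10.5, 6.8, 4.3, 0.0 m³/s; ΣQ_DR = 513.8 m³/s, peak = 149.8 m³/s.
Runoff depth d = ΣQ_DR·Δt / A = 513.8 × 3600 / (370 km²) = 4.999 mm.
The 1-cm UH is the DRH scaled by (10 mm)/d, so U_p = 149.8 × 10/4.999 = 300 m³/s.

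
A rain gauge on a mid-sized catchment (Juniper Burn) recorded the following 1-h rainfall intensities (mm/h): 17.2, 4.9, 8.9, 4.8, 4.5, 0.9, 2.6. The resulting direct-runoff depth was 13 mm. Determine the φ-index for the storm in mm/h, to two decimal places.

φ ≈ 6.55 mm/h

Only the 2 blocks with intensity above φ contribute runoff: 17.2, 8.9 mm/h.
Σ(I−φ)·Δt = d  ⇒  (17.2+8.9 − 2φ)·1 = 13
φ = (26.10 − 13/1) / 2 = 6.55 mm/h.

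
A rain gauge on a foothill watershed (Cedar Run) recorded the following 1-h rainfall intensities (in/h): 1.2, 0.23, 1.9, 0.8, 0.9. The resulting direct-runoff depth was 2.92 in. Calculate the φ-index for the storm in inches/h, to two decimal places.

φ ≈ 0.47 in/h

Only the 4 blocks with intensity above φ contribute runoff: 1.2, 1.9, 0.8, 0.9 in/h.
Σ(I−φ)·Δt = d  ⇒  (1.2+1.9+0.8+0.9 − 4φ)·1 = 2.92
φ = (4.800 − 2.92/1) / 4 = 0.47 in/h.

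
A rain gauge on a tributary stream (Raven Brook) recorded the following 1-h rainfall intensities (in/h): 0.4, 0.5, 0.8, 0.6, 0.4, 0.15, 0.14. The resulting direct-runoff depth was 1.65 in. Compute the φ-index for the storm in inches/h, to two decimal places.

Only the 5 blocks with intensity above φ contribute runoff: 0.4, 0.5, 0.8, 0.6, 0.4 in/h.
Σ(I−φ)·Δt = d  ⇒  (0.4+0.5+0.8+0.6+0.4 − 5φ)·1 = 1.65
φ = (2.700 − 1.65/1) / 5 = 0.21 in/h.

φ ≈ 0.21 in/h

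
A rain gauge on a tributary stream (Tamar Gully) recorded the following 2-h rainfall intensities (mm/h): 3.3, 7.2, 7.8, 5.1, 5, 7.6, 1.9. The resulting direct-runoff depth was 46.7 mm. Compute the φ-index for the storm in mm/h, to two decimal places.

Only the 6 blocks with intensity above φ contribute runoff: 3.3, 7.2, 7.8, 5.1, 5, 7.6 mm/h.
Σ(I−φ)·Δt = d  ⇒  (3.3+7.2+7.8+5.1+5+7.6 − 6φ)·2 = 46.7
φ = (36.00 − 46.7/2) / 6 = 2.11 mm/h.

φ ≈ 2.11 mm/h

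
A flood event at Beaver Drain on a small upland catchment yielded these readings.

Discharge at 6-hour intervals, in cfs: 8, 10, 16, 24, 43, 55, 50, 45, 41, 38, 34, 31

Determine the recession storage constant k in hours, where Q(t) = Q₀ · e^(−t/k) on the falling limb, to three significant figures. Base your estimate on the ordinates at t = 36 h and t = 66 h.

k ≈ 62.8 h

On the falling limb, Q drops from 50 to 31 cfs between t = 36 h and t = 66 h (Δt = 30 h).
k = −Δt / ln(Q₂/Q₁) = −30 / ln(31/50) = 62.8 h.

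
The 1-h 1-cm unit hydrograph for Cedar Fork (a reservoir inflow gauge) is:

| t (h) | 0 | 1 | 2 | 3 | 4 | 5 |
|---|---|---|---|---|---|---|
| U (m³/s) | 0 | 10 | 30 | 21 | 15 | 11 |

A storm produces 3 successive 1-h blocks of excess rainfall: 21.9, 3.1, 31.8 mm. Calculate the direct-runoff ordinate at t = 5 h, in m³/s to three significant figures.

By discrete convolution, Q_j = Σ (P_i / 10 mm) · U_{j−i}.
At t = 5 h (j=5): Q = (21.9/10)·11 + (3.1/10)·15 + (31.8/10)·21 = 95.5 m³/s.

Q ≈ 95.5 m³/s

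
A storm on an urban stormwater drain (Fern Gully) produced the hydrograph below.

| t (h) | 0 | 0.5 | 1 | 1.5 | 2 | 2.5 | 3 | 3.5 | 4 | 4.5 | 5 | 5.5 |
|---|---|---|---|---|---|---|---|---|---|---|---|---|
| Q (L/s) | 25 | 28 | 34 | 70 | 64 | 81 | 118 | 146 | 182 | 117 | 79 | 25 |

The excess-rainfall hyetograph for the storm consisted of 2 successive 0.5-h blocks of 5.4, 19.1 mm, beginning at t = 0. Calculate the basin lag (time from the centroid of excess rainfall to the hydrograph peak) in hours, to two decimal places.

Centroid of excess rainfall: t_c = Σ P_i·t̄_i / ΣP_i = 0.6398 h (block centres at 0.25, 0.75 h).
Hydrograph peak occurs at t = 4 h, so basin lag t_L = 4 − 0.6398 = 3.36 h.

t_L ≈ 3.36 h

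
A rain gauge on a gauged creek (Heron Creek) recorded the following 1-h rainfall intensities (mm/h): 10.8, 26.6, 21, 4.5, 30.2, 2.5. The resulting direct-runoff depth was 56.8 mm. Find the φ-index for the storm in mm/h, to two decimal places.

Only the 4 blocks with intensity above φ contribute runoff: 10.8, 26.6, 21, 30.2 mm/h.
Σ(I−φ)·Δt = d  ⇒  (10.8+26.6+21+30.2 − 4φ)·1 = 56.8
φ = (88.60 − 56.8/1) / 4 = 7.95 mm/h.

φ ≈ 7.95 mm/h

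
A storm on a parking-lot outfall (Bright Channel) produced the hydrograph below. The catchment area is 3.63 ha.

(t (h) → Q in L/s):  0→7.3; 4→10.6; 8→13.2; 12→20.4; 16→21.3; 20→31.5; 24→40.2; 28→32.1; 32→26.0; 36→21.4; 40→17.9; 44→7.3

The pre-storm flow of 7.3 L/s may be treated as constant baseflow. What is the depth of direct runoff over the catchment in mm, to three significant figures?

Direct runoff: 0.0, 3.3, 5.9, 13.1, 14.0, 24.2, 32.9, 24.8, 18.7, 14.1, 10.6, 0.0 L/s; ΣQ_DR = 161.6 L/s.
V = ΣQ_DR · Δt = 161.6 × 14400 s = 2.327 × 10^6 L.
Over A = 3.63 ha, depth = V / A = 64.1 mm.

d ≈ 64.1 mm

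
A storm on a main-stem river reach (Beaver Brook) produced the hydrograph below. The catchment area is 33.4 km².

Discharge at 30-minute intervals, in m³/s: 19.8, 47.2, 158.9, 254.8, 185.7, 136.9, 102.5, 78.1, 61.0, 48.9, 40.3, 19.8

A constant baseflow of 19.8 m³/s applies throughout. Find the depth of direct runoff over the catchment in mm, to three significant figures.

d ≈ 49.4 mm

Direct runoff: 0.0, 27.4, 139.1, 235.0, 165.9, 117.1, 82.7, 58.3, 41.2, 29.1, 20.5, 0.0 m³/s; ΣQ_DR = 916.3 m³/s.
V = ΣQ_DR · Δt = 916.3 × 1800 s = 1.649 × 10^6 m³.
Over A = 33.4 km², depth = V / A = 49.4 mm.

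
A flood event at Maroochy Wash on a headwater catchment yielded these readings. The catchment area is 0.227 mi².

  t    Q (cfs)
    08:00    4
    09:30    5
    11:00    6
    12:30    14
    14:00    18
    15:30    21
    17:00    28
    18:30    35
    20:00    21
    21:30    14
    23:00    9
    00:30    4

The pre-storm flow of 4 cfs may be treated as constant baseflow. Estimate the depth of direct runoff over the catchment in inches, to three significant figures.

d ≈ 1.34 in

Direct runoff: 0.0, 1.0, 2.0, 10.0, 14.0, 17.0, 24.0, 31.0, 17.0, 10.0, 5.0, 0.0 cfs; ΣQ_DR = 131.0 cfs.
V = ΣQ_DR · Δt = 131.0 × 5400 s = 7.074 × 10^5 ft³.
Over A = 0.227 mi², depth = V / A = 1.34 in.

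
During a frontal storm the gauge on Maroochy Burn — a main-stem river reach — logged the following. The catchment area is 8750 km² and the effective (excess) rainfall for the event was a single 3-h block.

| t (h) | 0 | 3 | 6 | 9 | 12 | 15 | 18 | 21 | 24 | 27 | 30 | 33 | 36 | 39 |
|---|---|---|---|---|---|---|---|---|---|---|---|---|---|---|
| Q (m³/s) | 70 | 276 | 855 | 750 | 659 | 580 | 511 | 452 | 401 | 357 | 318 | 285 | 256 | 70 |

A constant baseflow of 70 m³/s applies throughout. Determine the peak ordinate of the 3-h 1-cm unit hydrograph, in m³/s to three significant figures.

U_p ≈ 1310 m³/s

Direct runoff: 0.0, 206.0, 785.0, 680.0, 589.0, 510.0, 441.0, 382.0, 331.0, 287.0, 248.0, 215.0, 186.0, 0.0 m³/s; ΣQ_DR = 4860 m³/s, peak = 785.0 m³/s.
Runoff depth d = ΣQ_DR·Δt / A = 4860 × 10800 / (8750 km²) = 5.999 mm.
The 1-cm UH is the DRH scaled by (10 mm)/d, so U_p = 785.0 × 10/5.999 = 1310 m³/s.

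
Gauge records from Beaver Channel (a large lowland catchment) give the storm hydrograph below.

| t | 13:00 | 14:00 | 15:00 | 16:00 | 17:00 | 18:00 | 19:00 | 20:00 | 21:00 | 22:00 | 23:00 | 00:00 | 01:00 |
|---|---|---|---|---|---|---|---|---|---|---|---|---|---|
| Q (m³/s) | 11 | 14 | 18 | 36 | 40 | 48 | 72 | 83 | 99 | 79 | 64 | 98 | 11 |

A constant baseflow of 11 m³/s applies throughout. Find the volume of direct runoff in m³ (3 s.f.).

Direct-runoff ordinates (Q − Q_b): 0.0, 3.0, 7.0, 25.0, 29.0, 37.0, 61.0, 72.0, 88.0, 68.0, 53.0, 87.0, 0.0 m³/s.
ΣQ_DR = 530.0 m³/s.
With Δt = 1 h = 3600 s, V = ΣQ_DR · Δt = 530.0 × 3600 = 1.91 × 10^6 m³.

V ≈ 1.91 × 10^6 m³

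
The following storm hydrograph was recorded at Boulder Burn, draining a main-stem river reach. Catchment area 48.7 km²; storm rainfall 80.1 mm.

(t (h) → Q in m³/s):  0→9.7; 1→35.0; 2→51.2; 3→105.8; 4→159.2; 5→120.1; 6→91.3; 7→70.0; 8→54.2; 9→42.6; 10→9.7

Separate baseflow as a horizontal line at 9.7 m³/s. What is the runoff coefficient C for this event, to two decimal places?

ΣQ_DR = 642.1 m³/s; V = ΣQ_DR·Δt = 2.312 × 10^6 m³.
Runoff depth d = V / A = 47.47 mm.
C = d / P = 47.47 / 80.1 = 0.59.

C ≈ 0.59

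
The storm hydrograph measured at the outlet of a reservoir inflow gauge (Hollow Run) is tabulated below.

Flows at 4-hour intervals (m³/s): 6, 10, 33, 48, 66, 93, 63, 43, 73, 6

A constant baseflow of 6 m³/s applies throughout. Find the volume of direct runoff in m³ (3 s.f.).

V ≈ 5.49 × 10^6 m³

Direct-runoff ordinates (Q − Q_b): 0.0, 4.0, 27.0, 42.0, 60.0, 87.0, 57.0, 37.0, 67.0, 0.0 m³/s.
ΣQ_DR = 381.0 m³/s.
With Δt = 4 h = 14400 s, V = ΣQ_DR · Δt = 381.0 × 14400 = 5.49 × 10^6 m³.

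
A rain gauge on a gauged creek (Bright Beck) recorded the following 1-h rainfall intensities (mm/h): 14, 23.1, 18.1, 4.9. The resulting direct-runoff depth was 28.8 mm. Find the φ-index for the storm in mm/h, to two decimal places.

φ ≈ 8.80 mm/h

Only the 3 blocks with intensity above φ contribute runoff: 14, 23.1, 18.1 mm/h.
Σ(I−φ)·Δt = d  ⇒  (14+23.1+18.1 − 3φ)·1 = 28.8
φ = (55.20 − 28.8/1) / 3 = 8.80 mm/h.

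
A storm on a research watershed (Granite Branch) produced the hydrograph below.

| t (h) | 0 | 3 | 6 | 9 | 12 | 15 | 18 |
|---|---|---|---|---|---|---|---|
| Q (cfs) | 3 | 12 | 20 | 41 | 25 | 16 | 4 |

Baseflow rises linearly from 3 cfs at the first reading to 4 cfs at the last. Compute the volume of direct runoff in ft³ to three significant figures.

V ≈ 1.04 × 10^6 ft³

Direct-runoff ordinates (Q − Q_b): 0.00, 8.83, 16.67, 37.50, 21.33, 12.17, 0.00 cfs.
ΣQ_DR = 96.50 cfs.
With Δt = 3 h = 10800 s, V = ΣQ_DR · Δt = 96.50 × 10800 = 1.04 × 10^6 ft³.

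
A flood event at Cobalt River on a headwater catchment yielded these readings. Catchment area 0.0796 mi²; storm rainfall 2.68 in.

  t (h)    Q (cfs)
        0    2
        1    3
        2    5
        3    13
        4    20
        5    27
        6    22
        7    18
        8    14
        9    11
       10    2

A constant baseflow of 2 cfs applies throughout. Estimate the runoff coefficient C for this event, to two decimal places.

ΣQ_DR = 115.0 cfs; V = ΣQ_DR·Δt = 4.140 × 10^5 ft³.
Runoff depth d = V / A = 2.239 in.
C = d / P = 2.239 / 2.68 = 0.84.

C ≈ 0.84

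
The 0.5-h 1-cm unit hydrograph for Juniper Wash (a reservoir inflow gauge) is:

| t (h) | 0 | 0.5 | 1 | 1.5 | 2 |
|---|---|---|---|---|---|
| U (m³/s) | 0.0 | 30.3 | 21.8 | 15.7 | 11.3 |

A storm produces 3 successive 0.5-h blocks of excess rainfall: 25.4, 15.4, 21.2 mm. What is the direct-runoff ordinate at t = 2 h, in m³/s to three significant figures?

By discrete convolution, Q_j = Σ (P_i / 10 mm) · U_{j−i}.
At t = 2 h (j=4): Q = (25.4/10)·11.3 + (15.4/10)·15.7 + (21.2/10)·21.8 = 99.1 m³/s.

Q ≈ 99.1 m³/s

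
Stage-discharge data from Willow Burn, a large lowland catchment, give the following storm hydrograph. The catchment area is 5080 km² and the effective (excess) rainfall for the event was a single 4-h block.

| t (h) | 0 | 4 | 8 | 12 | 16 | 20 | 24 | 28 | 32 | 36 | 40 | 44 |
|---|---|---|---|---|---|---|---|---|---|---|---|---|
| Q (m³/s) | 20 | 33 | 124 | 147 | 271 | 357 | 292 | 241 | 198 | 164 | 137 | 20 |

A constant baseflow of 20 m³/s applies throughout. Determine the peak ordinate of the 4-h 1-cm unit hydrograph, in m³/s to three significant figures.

Direct runoff: 0.0, 13.0, 104.0, 127.0, 251.0, 337.0, 272.0, 221.0, 178.0, 144.0, 117.0, 0.0 m³/s; ΣQ_DR = 1764 m³/s, peak = 337.0 m³/s.
Runoff depth d = ΣQ_DR·Δt / A = 1764 × 14400 / (5080 km²) = 5.000 mm.
The 1-cm UH is the DRH scaled by (10 mm)/d, so U_p = 337.0 × 10/5.000 = 674 m³/s.

U_p ≈ 674 m³/s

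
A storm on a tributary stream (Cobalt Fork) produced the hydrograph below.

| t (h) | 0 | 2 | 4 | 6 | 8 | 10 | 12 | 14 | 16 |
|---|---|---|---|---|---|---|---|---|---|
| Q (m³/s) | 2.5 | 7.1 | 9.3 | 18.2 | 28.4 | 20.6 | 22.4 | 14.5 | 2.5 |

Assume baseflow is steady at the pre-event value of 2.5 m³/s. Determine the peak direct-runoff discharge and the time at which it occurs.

Q_p = 25.9 m³/s at t = 8 h

Subtracting baseflow gives direct-runoff ordinates: 0.0, 4.6, 6.8, 15.7, 25.9, 18.1, 19.9, 12.0, 0.0 m³/s.
The maximum is 25.9 m³/s, occurring at the reading for t = 8 h.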